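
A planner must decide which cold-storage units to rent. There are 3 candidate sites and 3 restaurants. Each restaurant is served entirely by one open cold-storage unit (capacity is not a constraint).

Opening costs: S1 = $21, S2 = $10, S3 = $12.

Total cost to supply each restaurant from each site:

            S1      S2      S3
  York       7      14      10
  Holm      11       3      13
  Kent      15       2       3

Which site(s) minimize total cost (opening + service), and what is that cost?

Open S2 only; minimum total cost 29.

For any fixed open set, each restaurant goes to its cheapest open site; total = fixed + service.
{S2}: York→S2 14, Holm→S2 3, Kent→S2 2. Service 19; fixed 10; total 29.
{S2, S3}: service 15 + fixed 22 = 37
{S3}: York→S3 10, Holm→S3 13, Kent→S3 3. Service 26; fixed 12; total 38.
{S1, S2, S3}: York→S1 7, Holm→S2 3, Kent→S2 2. Service 12; fixed 43; total 55.
No other subset beats 29.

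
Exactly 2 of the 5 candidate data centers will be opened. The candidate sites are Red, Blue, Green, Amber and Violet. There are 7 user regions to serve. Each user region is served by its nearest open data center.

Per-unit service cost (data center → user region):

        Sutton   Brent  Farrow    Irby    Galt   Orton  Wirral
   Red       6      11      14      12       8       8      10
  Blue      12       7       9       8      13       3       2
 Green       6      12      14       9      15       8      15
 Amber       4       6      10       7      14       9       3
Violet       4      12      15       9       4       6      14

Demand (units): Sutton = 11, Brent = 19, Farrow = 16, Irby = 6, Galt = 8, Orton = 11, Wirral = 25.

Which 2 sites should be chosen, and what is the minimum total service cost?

Choose Blue and Violet; total service cost 484.

With exactly 2 open, each user region uses its cheapest among the chosen.
{Blue, Violet}: Sutton→Violet 4·11=44, Brent→Blue 7·19=133, Farrow→Blue 9·16=144, Irby→Blue 8·6=48, Galt→Violet 4·8=32, Orton→Blue 3·11=33, Wirral→Blue 2·25=50. Service cost 484.
{Blue, Amber}: service cost 531
{Amber, Violet}: service cost 533
Among all 10 size-2 choices, {Blue, Violet} is lowest.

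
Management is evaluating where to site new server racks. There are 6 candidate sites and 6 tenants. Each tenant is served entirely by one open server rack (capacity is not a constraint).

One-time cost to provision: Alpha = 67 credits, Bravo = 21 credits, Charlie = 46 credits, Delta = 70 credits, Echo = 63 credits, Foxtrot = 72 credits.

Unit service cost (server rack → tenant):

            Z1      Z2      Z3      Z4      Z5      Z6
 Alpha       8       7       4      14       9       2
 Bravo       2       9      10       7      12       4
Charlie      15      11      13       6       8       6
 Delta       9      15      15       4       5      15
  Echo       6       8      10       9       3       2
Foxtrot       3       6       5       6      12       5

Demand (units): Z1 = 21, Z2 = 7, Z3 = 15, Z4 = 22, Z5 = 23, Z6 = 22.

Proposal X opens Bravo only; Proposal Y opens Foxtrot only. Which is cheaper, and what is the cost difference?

Proposal Y is cheaper by 24.

Proposal X: {Bravo}: Z1→Bravo 2·21=42, Z2→Bravo 9·7=63, Z3→Bravo 10·15=150, Z4→Bravo 7·22=154, Z5→Bravo 12·23=276, Z6→Bravo 4·22=88. Service 773; fixed 21; total 794.
Proposal Y: {Foxtrot}: Z1→Foxtrot 3·21=63, Z2→Foxtrot 6·7=42, Z3→Foxtrot 5·15=75, Z4→Foxtrot 6·22=132, Z5→Foxtrot 12·23=276, Z6→Foxtrot 5·22=110. Service 698; fixed 72; total 770.
Difference: |794 − 770| = 24.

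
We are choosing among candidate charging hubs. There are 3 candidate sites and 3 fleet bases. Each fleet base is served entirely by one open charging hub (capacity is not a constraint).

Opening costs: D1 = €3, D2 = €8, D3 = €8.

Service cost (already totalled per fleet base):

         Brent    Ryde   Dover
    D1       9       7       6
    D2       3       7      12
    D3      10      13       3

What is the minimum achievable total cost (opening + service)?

Minimum total cost: 25

For any fixed open set, each fleet base goes to its cheapest open site; total = fixed + service.
{D1}: Brent→D1 9, Ryde→D1 7, Dover→D1 6. Service 22; fixed 3; total 25.
{D1, D2}: service 16 + fixed 11 = 27
{D2, D3}: service 13 + fixed 16 = 29
{D1, D2, D3}: service 13 + fixed 19 = 32
No other subset beats 25.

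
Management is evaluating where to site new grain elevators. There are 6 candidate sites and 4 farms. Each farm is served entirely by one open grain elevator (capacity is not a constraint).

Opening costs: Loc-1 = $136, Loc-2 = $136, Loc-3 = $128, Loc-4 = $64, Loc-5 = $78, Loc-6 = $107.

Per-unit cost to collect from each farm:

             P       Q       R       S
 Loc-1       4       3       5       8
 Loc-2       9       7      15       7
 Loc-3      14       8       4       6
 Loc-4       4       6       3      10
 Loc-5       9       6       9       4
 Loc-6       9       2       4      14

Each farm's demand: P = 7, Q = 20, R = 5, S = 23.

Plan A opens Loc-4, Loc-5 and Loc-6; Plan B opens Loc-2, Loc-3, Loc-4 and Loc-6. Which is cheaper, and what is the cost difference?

Plan A: {Loc-4, Loc-5, Loc-6}: P→Loc-4 4·7=28, Q→Loc-6 2·20=40, R→Loc-4 3·5=15, S→Loc-5 4·23=92. Service 175; fixed 249; total 424.
Plan B: {Loc-2, Loc-3, Loc-4, Loc-6}: P→Loc-4 4·7=28, Q→Loc-6 2·20=40, R→Loc-4 3·5=15, S→Loc-3 6·23=138. Service 221; fixed 435; total 656.
Difference: |424 − 656| = 232.

Plan A is cheaper by 232.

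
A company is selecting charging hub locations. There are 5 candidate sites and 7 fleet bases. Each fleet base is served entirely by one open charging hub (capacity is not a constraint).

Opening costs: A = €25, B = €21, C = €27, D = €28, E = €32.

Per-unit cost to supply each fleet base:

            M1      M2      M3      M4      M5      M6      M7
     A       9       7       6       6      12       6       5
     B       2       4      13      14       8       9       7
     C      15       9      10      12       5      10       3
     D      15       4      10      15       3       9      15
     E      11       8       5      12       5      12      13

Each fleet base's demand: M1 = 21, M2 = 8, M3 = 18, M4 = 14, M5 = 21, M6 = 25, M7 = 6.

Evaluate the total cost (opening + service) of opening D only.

Each fleet base is assigned to its cheapest site among the open ones.
{D}: M1→D 15·21=315, M2→D 4·8=32, M3→D 10·18=180, M4→D 15·14=210, M5→D 3·21=63, M6→D 9·25=225, M7→D 15·6=90. Service 1115; fixed 28; total 1143.

Total cost: 1143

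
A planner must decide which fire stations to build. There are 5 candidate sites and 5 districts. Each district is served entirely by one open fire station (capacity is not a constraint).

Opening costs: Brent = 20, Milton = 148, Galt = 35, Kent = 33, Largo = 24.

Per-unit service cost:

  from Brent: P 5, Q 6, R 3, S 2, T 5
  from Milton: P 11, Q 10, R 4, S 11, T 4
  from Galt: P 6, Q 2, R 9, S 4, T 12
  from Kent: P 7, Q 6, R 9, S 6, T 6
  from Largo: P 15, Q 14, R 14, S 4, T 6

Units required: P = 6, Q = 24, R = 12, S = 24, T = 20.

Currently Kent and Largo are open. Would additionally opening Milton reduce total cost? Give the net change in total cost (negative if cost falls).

Current service cost with {Kent, Largo}: 510.
Adding Milton: each district re-picks its cheapest; new service cost 410, saving 100.
Extra fixed cost: 148. Net change = 148 − 100 = 48.
(Totals: 567 → 615.)

No — net change +48 (cost rises by 48).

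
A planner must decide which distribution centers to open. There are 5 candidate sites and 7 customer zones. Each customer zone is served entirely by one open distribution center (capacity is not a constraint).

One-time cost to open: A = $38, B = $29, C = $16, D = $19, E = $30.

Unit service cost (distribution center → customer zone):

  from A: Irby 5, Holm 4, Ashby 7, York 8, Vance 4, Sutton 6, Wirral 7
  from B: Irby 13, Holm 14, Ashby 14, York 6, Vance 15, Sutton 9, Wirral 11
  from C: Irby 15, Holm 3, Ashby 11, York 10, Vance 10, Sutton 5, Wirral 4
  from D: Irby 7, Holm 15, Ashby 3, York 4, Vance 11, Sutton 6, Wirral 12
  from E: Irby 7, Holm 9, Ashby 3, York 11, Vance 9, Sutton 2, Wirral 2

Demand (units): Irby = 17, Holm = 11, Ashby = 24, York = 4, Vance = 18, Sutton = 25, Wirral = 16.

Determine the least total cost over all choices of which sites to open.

For any fixed open set, each customer zone goes to its cheapest open site; total = fixed + service.
{A, E}: Irby→A 5·17=85, Holm→A 4·11=44, Ashby→E 3·24=72, York→A 8·4=32, Vance→A 4·18=72, Sutton→E 2·25=50, Wirral→E 2·16=32. Service 387; fixed 68; total 455.
{A, D, E}: service 371 + fixed 87 = 458
{A, C, E}: service 376 + fixed 84 = 460
{A, B, C, D, E}: service 360 + fixed 132 = 492
No other subset beats 455.

Minimum total cost: 455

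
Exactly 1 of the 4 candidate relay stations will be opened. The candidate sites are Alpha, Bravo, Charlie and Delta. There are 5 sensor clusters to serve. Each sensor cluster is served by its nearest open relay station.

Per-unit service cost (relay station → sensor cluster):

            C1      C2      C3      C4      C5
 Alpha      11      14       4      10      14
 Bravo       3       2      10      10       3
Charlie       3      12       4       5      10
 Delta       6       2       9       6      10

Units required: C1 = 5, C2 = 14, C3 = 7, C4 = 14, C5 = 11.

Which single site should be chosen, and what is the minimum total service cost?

Choose Bravo only; total service cost 286.

With exactly 1 open, each sensor cluster uses its cheapest among the chosen.
{Bravo}: C1→Bravo 3·5=15, C2→Bravo 2·14=28, C3→Bravo 10·7=70, C4→Bravo 10·14=140, C5→Bravo 3·11=33. Service cost 286.
{Delta}: service cost 315
{Charlie}: service cost 391
Among all 4 size-1 choices, {Bravo} is lowest.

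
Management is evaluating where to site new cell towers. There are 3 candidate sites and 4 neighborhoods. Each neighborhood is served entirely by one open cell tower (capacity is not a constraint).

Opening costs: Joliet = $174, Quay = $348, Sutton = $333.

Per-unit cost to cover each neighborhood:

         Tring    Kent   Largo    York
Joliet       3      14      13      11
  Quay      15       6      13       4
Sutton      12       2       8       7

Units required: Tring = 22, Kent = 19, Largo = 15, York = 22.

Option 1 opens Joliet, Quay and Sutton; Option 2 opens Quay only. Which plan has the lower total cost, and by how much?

Option 2 is cheaper by 92.

Option 1: {Joliet, Quay, Sutton}: Tring→Joliet 3·22=66, Kent→Sutton 2·19=38, Largo→Sutton 8·15=120, York→Quay 4·22=88. Service 312; fixed 855; total 1167.
Option 2: {Quay}: Tring→Quay 15·22=330, Kent→Quay 6·19=114, Largo→Quay 13·15=195, York→Quay 4·22=88. Service 727; fixed 348; total 1075.
Difference: |1167 − 1075| = 92.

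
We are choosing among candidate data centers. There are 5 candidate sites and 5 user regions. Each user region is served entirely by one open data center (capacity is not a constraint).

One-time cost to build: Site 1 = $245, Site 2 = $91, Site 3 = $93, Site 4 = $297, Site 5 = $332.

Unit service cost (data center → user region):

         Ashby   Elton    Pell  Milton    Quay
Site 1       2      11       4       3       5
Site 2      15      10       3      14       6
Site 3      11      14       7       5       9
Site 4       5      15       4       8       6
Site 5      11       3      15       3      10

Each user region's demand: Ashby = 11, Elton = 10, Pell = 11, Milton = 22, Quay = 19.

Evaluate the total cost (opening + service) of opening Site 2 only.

Total cost: 811

Each user region is assigned to its cheapest site among the open ones.
{Site 2}: Ashby→Site 2 15·11=165, Elton→Site 2 10·10=100, Pell→Site 2 3·11=33, Milton→Site 2 14·22=308, Quay→Site 2 6·19=114. Service 720; fixed 91; total 811.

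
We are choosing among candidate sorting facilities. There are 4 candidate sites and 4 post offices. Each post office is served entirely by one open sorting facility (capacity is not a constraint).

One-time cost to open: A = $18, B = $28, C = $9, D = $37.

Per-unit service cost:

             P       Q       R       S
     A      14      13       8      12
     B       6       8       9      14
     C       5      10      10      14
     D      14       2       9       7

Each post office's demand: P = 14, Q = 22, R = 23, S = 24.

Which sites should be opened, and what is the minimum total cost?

Open A, C and D; minimum total cost 530.

For any fixed open set, each post office goes to its cheapest open site; total = fixed + service.
{A, C, D}: P→C 5·14=70, Q→D 2·22=44, R→A 8·23=184, S→D 7·24=168. Service 466; fixed 64; total 530.
{C, D}: P→C 5·14=70, Q→D 2·22=44, R→D 9·23=207, S→D 7·24=168. Service 489; fixed 46; total 535.
{A, B, C, D}: P→C 5·14=70, Q→D 2·22=44, R→A 8·23=184, S→D 7·24=168. Service 466; fixed 92; total 558.
{C}: service 856 + fixed 9 = 865
No other subset beats 530.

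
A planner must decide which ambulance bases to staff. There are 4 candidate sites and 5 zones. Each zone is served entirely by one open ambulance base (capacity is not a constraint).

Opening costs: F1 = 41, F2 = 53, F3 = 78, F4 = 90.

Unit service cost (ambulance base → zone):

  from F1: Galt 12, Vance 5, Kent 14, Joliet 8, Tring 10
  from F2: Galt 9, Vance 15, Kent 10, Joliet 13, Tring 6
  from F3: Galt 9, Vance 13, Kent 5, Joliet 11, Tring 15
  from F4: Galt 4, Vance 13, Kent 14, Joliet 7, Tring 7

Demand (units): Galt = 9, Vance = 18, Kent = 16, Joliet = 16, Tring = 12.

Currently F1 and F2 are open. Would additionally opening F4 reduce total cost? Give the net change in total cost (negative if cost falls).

No — net change +29 (cost rises by 29).

Current service cost with {F1, F2}: 531.
Adding F4: each zone re-picks its cheapest; new service cost 470, saving 61.
Extra fixed cost: 90. Net change = 90 − 61 = 29.
(Totals: 625 → 654.)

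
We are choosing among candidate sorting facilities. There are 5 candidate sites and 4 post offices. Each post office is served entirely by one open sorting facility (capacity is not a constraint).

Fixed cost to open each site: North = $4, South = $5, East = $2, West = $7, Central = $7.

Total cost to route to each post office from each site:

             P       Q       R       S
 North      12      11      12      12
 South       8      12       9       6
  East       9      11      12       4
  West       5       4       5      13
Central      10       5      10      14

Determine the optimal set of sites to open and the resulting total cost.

For any fixed open set, each post office goes to its cheapest open site; total = fixed + service.
{East, West}: P→West 5, Q→West 4, R→West 5, S→East 4. Service 18; fixed 9; total 27.
{North, East, West}: service 18 + fixed 13 = 31
{South, East, West}: P→West 5, Q→West 4, R→West 5, S→East 4. Service 18; fixed 14; total 32.
{North, South, East, West, Central}: service 18 + fixed 25 = 43
No other subset beats 27.

Open East and West; minimum total cost 27.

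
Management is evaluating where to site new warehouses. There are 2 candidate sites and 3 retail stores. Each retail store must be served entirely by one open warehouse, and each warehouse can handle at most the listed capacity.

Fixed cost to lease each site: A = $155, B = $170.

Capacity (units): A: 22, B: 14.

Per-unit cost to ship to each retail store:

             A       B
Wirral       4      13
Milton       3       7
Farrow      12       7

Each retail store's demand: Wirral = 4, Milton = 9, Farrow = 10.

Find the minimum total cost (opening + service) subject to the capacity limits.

Minimum total cost: 438

Open {A, B}: Wirral→A 4·4=16, Milton→A 3·9=27, Farrow→B 7·10=70.
Loads: A carries 13/22, B carries 10/14. Service 113; fixed 325; total 438.
Next best feasible plan costs 474.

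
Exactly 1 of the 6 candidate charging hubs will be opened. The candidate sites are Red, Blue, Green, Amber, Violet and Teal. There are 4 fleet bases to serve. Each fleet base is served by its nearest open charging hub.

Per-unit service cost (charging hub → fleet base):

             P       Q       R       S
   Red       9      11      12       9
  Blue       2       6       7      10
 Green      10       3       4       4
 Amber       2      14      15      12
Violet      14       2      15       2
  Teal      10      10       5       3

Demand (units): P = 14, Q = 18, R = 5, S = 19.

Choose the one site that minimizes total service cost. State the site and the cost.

Choose Green only; total service cost 290.

With exactly 1 open, each fleet base uses its cheapest among the chosen.
{Green}: P→Green 10·14=140, Q→Green 3·18=54, R→Green 4·5=20, S→Green 4·19=76. Service cost 290.
{Violet}: service cost 345
{Blue}: service cost 361
Among all 6 size-1 choices, {Green} is lowest.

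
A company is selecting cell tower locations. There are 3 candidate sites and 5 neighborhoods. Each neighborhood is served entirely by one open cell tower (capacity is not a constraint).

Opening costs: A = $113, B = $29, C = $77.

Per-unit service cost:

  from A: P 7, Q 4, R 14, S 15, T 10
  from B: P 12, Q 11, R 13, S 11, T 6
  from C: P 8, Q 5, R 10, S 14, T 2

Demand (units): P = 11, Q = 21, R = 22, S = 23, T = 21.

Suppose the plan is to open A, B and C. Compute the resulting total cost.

Each neighborhood is assigned to its cheapest site among the open ones.
{A, B, C}: P→A 7·11=77, Q→A 4·21=84, R→C 10·22=220, S→B 11·23=253, T→C 2·21=42. Service 676; fixed 219; total 895.

Total cost: 895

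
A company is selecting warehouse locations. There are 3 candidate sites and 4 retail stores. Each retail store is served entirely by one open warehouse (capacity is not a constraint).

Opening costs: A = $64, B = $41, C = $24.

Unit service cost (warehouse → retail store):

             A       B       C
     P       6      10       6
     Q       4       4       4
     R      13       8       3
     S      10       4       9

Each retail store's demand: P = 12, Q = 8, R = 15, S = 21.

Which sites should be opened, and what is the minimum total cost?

For any fixed open set, each retail store goes to its cheapest open site; total = fixed + service.
{B, C}: P→C 6·12=72, Q→B 4·8=32, R→C 3·15=45, S→B 4·21=84. Service 233; fixed 65; total 298.
{A, B, C}: service 233 + fixed 129 = 362
{C}: service 338 + fixed 24 = 362
(All 7 nonempty subsets were checked; B and C is lowest.)

Open B and C; minimum total cost 298.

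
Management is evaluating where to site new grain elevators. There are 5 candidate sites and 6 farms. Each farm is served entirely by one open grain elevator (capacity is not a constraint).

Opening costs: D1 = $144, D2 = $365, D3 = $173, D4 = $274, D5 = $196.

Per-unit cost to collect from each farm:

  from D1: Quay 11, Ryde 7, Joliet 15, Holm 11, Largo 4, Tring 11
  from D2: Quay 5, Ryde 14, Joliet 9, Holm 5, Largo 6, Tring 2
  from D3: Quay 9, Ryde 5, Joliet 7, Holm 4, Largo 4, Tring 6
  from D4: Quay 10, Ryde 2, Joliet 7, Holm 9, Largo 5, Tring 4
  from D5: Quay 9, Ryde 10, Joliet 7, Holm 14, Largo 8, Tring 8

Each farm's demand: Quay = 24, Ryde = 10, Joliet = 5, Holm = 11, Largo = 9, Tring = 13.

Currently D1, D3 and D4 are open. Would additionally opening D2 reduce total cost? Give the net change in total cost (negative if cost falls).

Current service cost with {D1, D3, D4}: 403.
Adding D2: each farm re-picks its cheapest; new service cost 281, saving 122.
Extra fixed cost: 365. Net change = 365 − 122 = 243.
(Totals: 994 → 1237.)

No — net change +243 (cost rises by 243).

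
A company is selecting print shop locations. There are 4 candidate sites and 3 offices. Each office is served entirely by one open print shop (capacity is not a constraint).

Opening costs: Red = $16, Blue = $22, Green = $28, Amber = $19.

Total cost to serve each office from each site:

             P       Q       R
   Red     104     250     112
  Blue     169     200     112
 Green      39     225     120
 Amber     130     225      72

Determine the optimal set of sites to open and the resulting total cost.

Open Blue, Green and Amber; minimum total cost 380.

For any fixed open set, each office goes to its cheapest open site; total = fixed + service.
{Blue, Green, Amber}: P→Green 39, Q→Blue 200, R→Amber 72. Service 311; fixed 69; total 380.
{Green, Amber}: service 336 + fixed 47 = 383
{Red, Blue, Green, Amber}: service 311 + fixed 85 = 396
{Red}: P→Red 104, Q→Red 250, R→Red 112. Service 466; fixed 16; total 482.
(All 15 nonempty subsets were checked; Blue, Green and Amber is lowest.)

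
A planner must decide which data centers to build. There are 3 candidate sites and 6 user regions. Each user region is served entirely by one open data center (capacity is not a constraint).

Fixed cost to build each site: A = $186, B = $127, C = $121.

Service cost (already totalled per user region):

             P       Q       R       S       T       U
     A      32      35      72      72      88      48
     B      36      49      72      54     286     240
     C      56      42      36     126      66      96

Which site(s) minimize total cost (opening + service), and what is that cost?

For any fixed open set, each user region goes to its cheapest open site; total = fixed + service.
{A}: P→A 32, Q→A 35, R→A 72, S→A 72, T→A 88, U→A 48. Service 347; fixed 186; total 533.
{C}: P→C 56, Q→C 42, R→C 36, S→C 126, T→C 66, U→C 96. Service 422; fixed 121; total 543.
{B, C}: P→B 36, Q→C 42, R→C 36, S→B 54, T→C 66, U→C 96. Service 330; fixed 248; total 578.
{A, B, C}: P→A 32, Q→A 35, R→C 36, S→B 54, T→C 66, U→A 48. Service 271; fixed 434; total 705.
(All 7 nonempty subsets were checked; A only is lowest.)

Open A only; minimum total cost 533.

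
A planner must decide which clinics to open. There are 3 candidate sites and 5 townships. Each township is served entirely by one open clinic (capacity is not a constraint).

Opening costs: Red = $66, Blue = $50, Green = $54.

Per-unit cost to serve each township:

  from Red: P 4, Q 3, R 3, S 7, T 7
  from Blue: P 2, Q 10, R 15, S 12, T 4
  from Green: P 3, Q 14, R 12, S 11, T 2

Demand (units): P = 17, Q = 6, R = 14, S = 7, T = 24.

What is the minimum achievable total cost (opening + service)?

For any fixed open set, each township goes to its cheapest open site; total = fixed + service.
{Red, Green}: P→Green 3·17=51, Q→Red 3·6=18, R→Red 3·14=42, S→Red 7·7=49, T→Green 2·24=48. Service 208; fixed 120; total 328.
{Red, Blue}: P→Blue 2·17=34, Q→Red 3·6=18, R→Red 3·14=42, S→Red 7·7=49, T→Blue 4·24=96. Service 239; fixed 116; total 355.
{Red, Blue, Green}: service 191 + fixed 170 = 361
{Blue}: service 484 + fixed 50 = 534
(All 7 nonempty subsets were checked; Red and Green is lowest.)

Minimum total cost: 328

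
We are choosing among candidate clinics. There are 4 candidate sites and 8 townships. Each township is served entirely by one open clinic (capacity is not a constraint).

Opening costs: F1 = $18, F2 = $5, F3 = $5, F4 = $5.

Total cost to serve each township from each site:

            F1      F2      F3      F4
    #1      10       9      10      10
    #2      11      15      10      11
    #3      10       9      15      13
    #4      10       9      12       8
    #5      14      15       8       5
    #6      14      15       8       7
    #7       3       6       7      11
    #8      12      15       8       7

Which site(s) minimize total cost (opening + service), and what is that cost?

For any fixed open set, each township goes to its cheapest open site; total = fixed + service.
{F2, F4}: #1→F2 9, #2→F4 11, #3→F2 9, #4→F4 8, #5→F4 5, #6→F4 7, #7→F2 6, #8→F4 7. Service 62; fixed 10; total 72.
{F2, F3, F4}: service 61 + fixed 15 = 76
{F2, F3}: service 67 + fixed 10 = 77
{F1, F2, F3, F4}: service 58 + fixed 33 = 91
No other subset beats 72.

Open F2 and F4; minimum total cost 72.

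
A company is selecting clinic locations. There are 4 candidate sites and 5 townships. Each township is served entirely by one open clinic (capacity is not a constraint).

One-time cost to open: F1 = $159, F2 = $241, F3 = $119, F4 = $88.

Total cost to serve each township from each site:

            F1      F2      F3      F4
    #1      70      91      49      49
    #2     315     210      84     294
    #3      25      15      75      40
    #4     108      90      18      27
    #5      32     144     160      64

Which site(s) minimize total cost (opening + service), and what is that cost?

For any fixed open set, each township goes to its cheapest open site; total = fixed + service.
{F3, F4}: #1→F3 49, #2→F3 84, #3→F4 40, #4→F3 18, #5→F4 64. Service 255; fixed 207; total 462.
{F1, F3}: service 208 + fixed 278 = 486
{F3}: service 386 + fixed 119 = 505
{F1, F2, F3, F4}: #1→F3 49, #2→F3 84, #3→F2 15, #4→F3 18, #5→F1 32. Service 198; fixed 607; total 805.
No other subset beats 462.

Open F3 and F4; minimum total cost 462.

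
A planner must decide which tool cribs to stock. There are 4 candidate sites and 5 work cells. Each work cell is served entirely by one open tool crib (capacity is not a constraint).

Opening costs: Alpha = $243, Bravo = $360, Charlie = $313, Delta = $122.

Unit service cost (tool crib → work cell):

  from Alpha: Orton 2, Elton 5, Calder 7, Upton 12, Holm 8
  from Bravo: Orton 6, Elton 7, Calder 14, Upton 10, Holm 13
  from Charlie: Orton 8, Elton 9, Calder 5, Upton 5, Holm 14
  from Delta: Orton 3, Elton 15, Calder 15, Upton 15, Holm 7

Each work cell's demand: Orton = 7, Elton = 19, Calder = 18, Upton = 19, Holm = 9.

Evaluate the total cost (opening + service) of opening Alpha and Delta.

Each work cell is assigned to its cheapest site among the open ones.
{Alpha, Delta}: Orton→Alpha 2·7=14, Elton→Alpha 5·19=95, Calder→Alpha 7·18=126, Upton→Alpha 12·19=228, Holm→Delta 7·9=63. Service 526; fixed 365; total 891.

Total cost: 891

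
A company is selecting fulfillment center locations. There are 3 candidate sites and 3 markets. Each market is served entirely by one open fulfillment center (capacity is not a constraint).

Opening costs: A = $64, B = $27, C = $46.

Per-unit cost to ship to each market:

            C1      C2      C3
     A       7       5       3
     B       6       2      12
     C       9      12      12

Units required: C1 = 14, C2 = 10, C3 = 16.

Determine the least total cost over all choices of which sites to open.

For any fixed open set, each market goes to its cheapest open site; total = fixed + service.
{A, B}: C1→B 6·14=84, C2→B 2·10=20, C3→A 3·16=48. Service 152; fixed 91; total 243.
{A}: service 196 + fixed 64 = 260
{A, B, C}: service 152 + fixed 137 = 289
{B}: service 296 + fixed 27 = 323
No other subset beats 243.

Minimum total cost: 243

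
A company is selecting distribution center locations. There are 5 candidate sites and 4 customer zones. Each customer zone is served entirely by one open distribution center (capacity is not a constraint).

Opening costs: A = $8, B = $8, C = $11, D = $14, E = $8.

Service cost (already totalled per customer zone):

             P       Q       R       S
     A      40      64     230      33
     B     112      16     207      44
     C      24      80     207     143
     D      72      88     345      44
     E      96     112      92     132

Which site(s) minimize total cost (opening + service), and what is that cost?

For any fixed open set, each customer zone goes to its cheapest open site; total = fixed + service.
{A, B, C, E}: P→C 24, Q→B 16, R→E 92, S→A 33. Service 165; fixed 35; total 200.
{B, C, E}: P→C 24, Q→B 16, R→E 92, S→B 44. Service 176; fixed 27; total 203.
{A, B, E}: service 181 + fixed 24 = 205
{A, B, C, D, E}: P→C 24, Q→B 16, R→E 92, S→A 33. Service 165; fixed 49; total 214.
No other subset beats 200.

Open A, B, C and E; minimum total cost 200.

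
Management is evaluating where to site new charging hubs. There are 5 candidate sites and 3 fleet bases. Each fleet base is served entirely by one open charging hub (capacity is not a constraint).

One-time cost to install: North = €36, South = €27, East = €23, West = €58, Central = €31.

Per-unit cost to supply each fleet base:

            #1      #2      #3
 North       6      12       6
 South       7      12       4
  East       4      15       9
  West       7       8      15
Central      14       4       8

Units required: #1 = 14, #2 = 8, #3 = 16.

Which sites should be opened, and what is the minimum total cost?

Open South, East and Central; minimum total cost 233.

For any fixed open set, each fleet base goes to its cheapest open site; total = fixed + service.
{South, East, Central}: #1→East 4·14=56, #2→Central 4·8=32, #3→South 4·16=64. Service 152; fixed 81; total 233.
{South, Central}: #1→South 7·14=98, #2→Central 4·8=32, #3→South 4·16=64. Service 194; fixed 58; total 252.
{South, East}: service 216 + fixed 50 = 266
{North, South, East, West, Central}: #1→East 4·14=56, #2→Central 4·8=32, #3→South 4·16=64. Service 152; fixed 175; total 327.
No other subset beats 233.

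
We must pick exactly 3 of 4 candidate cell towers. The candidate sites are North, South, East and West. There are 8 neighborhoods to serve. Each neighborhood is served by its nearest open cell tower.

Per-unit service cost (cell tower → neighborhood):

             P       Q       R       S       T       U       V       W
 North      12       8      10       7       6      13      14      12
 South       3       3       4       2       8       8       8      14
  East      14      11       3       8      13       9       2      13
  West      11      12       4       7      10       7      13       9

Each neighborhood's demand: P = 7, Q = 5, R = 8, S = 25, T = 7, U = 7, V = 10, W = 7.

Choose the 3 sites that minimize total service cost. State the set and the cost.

With exactly 3 open, each neighborhood uses its cheapest among the chosen.
{South, East, West}: P→South 3·7=21, Q→South 3·5=15, R→East 3·8=24, S→South 2·25=50, T→South 8·7=56, U→West 7·7=49, V→East 2·10=20, W→West 9·7=63. Service cost 298.
{North, South, East}: service cost 312
{North, South, West}: service cost 352
Among all 4 size-3 choices, {South, East, West} is lowest.

Choose South, East and West; total service cost 298.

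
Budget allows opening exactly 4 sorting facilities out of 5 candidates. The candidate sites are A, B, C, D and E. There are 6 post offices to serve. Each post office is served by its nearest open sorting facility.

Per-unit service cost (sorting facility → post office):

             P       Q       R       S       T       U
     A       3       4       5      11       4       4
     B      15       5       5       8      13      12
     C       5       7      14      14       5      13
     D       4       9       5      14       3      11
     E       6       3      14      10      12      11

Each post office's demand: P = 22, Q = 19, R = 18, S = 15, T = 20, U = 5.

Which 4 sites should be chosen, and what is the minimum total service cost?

With exactly 4 open, each post office uses its cheapest among the chosen.
{A, B, D, E}: P→A 3·22=66, Q→E 3·19=57, R→A 5·18=90, S→B 8·15=120, T→D 3·20=60, U→A 4·5=20. Service cost 413.
{A, B, C, D}: service cost 432
{A, B, C, E}: service cost 433
Among all 5 size-4 choices, {A, B, D, E} is lowest.

Choose A, B, D and E; total service cost 413.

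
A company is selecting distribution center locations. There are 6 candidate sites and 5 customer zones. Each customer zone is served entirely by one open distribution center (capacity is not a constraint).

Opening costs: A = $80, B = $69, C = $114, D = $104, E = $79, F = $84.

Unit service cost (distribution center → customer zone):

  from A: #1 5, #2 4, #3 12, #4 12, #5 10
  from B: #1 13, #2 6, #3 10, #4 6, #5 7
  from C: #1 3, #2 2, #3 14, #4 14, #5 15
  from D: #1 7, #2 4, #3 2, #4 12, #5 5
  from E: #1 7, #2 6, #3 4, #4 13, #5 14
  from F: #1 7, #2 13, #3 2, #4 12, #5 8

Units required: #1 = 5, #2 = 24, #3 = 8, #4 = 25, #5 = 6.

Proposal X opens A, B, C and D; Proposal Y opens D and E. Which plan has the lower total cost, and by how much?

Proposal X is cheaper by 34.

Proposal X: {A, B, C, D}: #1→C 3·5=15, #2→C 2·24=48, #3→D 2·8=16, #4→B 6·25=150, #5→D 5·6=30. Service 259; fixed 367; total 626.
Proposal Y: {D, E}: #1→D 7·5=35, #2→D 4·24=96, #3→D 2·8=16, #4→D 12·25=300, #5→D 5·6=30. Service 477; fixed 183; total 660.
Difference: |626 − 660| = 34.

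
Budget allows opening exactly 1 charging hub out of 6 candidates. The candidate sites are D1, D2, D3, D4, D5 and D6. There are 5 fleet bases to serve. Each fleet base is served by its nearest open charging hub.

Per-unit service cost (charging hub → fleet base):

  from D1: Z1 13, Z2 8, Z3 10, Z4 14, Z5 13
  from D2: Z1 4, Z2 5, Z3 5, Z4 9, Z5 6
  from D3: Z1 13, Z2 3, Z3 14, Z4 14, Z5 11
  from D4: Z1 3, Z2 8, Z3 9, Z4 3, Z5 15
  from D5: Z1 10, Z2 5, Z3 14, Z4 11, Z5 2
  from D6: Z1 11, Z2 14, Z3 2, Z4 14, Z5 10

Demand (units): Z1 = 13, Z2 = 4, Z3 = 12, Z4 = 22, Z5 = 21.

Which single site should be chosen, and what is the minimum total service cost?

With exactly 1 open, each fleet base uses its cheapest among the chosen.
{D2}: Z1→D2 4·13=52, Z2→D2 5·4=20, Z3→D2 5·12=60, Z4→D2 9·22=198, Z5→D2 6·21=126. Service cost 456.
{D4}: service cost 560
{D5}: service cost 602
Among all 6 size-1 choices, {D2} is lowest.

Choose D2 only; total service cost 456.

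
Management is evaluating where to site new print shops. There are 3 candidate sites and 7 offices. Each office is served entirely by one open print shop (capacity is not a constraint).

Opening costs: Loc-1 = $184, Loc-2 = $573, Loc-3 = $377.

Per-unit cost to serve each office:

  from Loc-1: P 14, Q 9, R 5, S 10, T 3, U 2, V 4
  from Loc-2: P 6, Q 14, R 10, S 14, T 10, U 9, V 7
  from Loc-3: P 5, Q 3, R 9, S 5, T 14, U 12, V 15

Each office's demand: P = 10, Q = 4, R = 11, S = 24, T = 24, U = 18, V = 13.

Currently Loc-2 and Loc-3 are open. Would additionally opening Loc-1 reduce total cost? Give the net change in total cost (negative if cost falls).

Yes — net change −193 (cost falls by 193).

Current service cost with {Loc-2, Loc-3}: 774.
Adding Loc-1: each office re-picks its cheapest; new service cost 397, saving 377.
Extra fixed cost: 184. Net change = 184 − 377 = -193.
(Totals: 1724 → 1531.)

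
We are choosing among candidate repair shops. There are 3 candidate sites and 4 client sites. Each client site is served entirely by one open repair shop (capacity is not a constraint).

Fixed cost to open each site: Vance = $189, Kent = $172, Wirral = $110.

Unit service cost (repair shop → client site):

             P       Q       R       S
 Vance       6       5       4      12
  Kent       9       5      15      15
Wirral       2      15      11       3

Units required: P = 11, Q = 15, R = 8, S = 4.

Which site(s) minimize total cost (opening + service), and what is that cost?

Open Vance only; minimum total cost 410.

For any fixed open set, each client site goes to its cheapest open site; total = fixed + service.
{Vance}: P→Vance 6·11=66, Q→Vance 5·15=75, R→Vance 4·8=32, S→Vance 12·4=48. Service 221; fixed 189; total 410.
{Vance, Wirral}: service 141 + fixed 299 = 440
{Wirral}: P→Wirral 2·11=22, Q→Wirral 15·15=225, R→Wirral 11·8=88, S→Wirral 3·4=12. Service 347; fixed 110; total 457.
{Vance, Kent, Wirral}: P→Wirral 2·11=22, Q→Vance 5·15=75, R→Vance 4·8=32, S→Wirral 3·4=12. Service 141; fixed 471; total 612.
No other subset beats 410.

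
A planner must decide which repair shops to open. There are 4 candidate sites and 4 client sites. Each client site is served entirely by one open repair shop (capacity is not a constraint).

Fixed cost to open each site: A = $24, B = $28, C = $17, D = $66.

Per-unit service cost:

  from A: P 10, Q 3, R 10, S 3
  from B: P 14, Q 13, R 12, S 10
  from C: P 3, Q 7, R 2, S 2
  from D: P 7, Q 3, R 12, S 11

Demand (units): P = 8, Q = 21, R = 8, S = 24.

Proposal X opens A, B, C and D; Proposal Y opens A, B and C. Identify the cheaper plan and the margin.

Proposal X: {A, B, C, D}: P→C 3·8=24, Q→A 3·21=63, R→C 2·8=16, S→C 2·24=48. Service 151; fixed 135; total 286.
Proposal Y: {A, B, C}: P→C 3·8=24, Q→A 3·21=63, R→C 2·8=16, S→C 2·24=48. Service 151; fixed 69; total 220.
Difference: |286 − 220| = 66.

Proposal Y is cheaper by 66.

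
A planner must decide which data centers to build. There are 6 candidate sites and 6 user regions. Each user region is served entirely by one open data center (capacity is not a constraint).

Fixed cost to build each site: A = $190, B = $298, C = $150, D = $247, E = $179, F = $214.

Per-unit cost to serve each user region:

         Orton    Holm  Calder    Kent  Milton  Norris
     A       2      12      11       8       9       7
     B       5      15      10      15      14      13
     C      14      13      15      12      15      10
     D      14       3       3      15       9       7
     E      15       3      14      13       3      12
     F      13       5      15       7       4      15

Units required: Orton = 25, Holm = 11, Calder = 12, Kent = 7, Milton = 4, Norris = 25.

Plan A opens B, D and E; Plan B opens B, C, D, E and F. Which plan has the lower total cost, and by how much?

Plan A is cheaper by 322.

Plan A: {B, D, E}: Orton→B 5·25=125, Holm→D 3·11=33, Calder→D 3·12=36, Kent→E 13·7=91, Milton→E 3·4=12, Norris→D 7·25=175. Service 472; fixed 724; total 1196.
Plan B: {B, C, D, E, F}: Orton→B 5·25=125, Holm→D 3·11=33, Calder→D 3·12=36, Kent→F 7·7=49, Milton→E 3·4=12, Norris→D 7·25=175. Service 430; fixed 1088; total 1518.
Difference: |1196 − 1518| = 322.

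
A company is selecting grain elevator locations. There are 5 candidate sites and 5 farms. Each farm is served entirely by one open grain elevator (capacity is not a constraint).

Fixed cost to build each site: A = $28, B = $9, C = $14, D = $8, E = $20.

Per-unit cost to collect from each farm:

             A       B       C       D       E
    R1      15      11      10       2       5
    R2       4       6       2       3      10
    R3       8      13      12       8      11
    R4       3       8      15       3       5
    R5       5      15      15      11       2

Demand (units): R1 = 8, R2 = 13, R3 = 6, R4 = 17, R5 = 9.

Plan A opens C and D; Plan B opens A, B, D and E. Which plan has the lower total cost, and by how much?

Plan A: {C, D}: R1→D 2·8=16, R2→C 2·13=26, R3→D 8·6=48, R4→D 3·17=51, R5→D 11·9=99. Service 240; fixed 22; total 262.
Plan B: {A, B, D, E}: R1→D 2·8=16, R2→D 3·13=39, R3→A 8·6=48, R4→A 3·17=51, R5→E 2·9=18. Service 172; fixed 65; total 237.
Difference: |262 − 237| = 25.

Plan B is cheaper by 25.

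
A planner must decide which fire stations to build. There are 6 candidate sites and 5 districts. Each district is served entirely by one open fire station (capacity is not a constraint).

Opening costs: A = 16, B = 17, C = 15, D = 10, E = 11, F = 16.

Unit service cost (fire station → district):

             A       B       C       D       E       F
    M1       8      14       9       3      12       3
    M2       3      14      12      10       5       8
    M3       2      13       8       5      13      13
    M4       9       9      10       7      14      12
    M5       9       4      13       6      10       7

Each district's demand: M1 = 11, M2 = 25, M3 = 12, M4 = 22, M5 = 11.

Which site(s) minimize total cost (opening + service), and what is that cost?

Open A, B and D; minimum total cost 373.

For any fixed open set, each district goes to its cheapest open site; total = fixed + service.
{A, B, D}: M1→D 3·11=33, M2→A 3·25=75, M3→A 2·12=24, M4→D 7·22=154, M5→B 4·11=44. Service 330; fixed 43; total 373.
{A, D}: service 352 + fixed 26 = 378
{A, B, D, E}: service 330 + fixed 54 = 384
{A, B, C, D, E, F}: service 330 + fixed 85 = 415
No other subset beats 373.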